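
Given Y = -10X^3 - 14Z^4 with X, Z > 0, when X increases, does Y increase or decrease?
Y decreases

Taking the partial derivative:
∂Y/∂X = -30X^2

∂Y/∂X = -30X^2 < 0 (assuming positive values)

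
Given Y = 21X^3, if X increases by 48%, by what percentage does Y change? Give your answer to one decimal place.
224.2%

For Y = 21X^3:
If X → X(1 + 0.48)
Then Y → Y · (1 + 0.48)^3
     ≈ Y · 3.2418

Percentage change = ((1 + 0.48)^3 − 1) × 100% ≈ 224.2%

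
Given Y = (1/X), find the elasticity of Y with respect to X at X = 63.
Elasticity = -1

Elasticity = (dY/dX) · (X/Y)

dY/dX = -1/X²
At X = 63: dY/dX = -1/3969, Y = 1/63

Elasticity = (-1/3969) · (63 / (1/63)) = -1

Interpretation: for a small percentage change in X, the percentage change in Y is approximately -1.00 times as large.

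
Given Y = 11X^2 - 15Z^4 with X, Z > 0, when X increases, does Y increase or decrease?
Y increases

Taking the partial derivative:
∂Y/∂X = 22X

∂Y/∂X = 22X > 0 (assuming positive values)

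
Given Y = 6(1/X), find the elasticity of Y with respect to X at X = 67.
Elasticity = -1

Elasticity = (dY/dX) · (X/Y)

dY/dX = -6/X²
At X = 67: dY/dX = -6/4489, Y = 6/67

Elasticity = (-6/4489) · (67 / (6/67)) = -1

Interpretation: for a small percentage change in X, the percentage change in Y is approximately -1.00 times as large.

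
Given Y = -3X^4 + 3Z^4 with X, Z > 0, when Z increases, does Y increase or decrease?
Y increases

Taking the partial derivative:
∂Y/∂Z = 12Z^3

∂Y/∂Z = 12Z^3 > 0 (assuming positive values)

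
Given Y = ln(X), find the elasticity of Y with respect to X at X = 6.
Elasticity = 1/ln(6) ≈ 0.5581

Elasticity = (dY/dX) · (X/Y)

dY/dX = 1/X
At X = 6: dY/dX = 1/6, Y = ln(6)

Elasticity = (1/6) · (6 / (ln(6))) = 1/ln(6) ≈ 0.5581

Interpretation: for a small percentage change in X, the percentage change in Y is approximately 0.56 times as large.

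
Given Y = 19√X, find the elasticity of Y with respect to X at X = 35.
Elasticity = 1/2

Elasticity = (dY/dX) · (X/Y)

dY/dX = 19/(2·√X)
At X = 35: dY/dX = 19·√35/70, Y = 19·√35

Elasticity = (19·√35/70) · (35 / (19·√35)) = 1/2

Interpretation: for a small percentage change in X, the percentage change in Y is approximately 0.50 times as large.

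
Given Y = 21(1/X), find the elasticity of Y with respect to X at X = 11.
Elasticity = -1

Elasticity = (dY/dX) · (X/Y)

dY/dX = -21/X²
At X = 11: dY/dX = -21/121, Y = 21/11

Elasticity = (-21/121) · (11 / (21/11)) = -1

Interpretation: for a small percentage change in X, the percentage change in Y is approximately -1.00 times as large.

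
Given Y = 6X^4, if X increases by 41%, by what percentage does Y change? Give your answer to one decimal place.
295.3%

For Y = 6X^4:
If X → X(1 + 0.41)
Then Y → Y · (1 + 0.41)^4
     ≈ Y · 3.9525

Percentage change = ((1 + 0.41)^4 − 1) × 100% ≈ 295.3%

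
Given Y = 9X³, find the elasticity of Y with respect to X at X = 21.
Elasticity = 3

Elasticity = (dY/dX) · (X/Y)

dY/dX = 27·X²
At X = 21: dY/dX = 11907, Y = 83349

Elasticity = 11907 · (21 / 83349) = 3

Interpretation: for a small percentage change in X, the percentage change in Y is approximately 3.00 times as large.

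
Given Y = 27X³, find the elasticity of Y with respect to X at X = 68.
Elasticity = 3

Elasticity = (dY/dX) · (X/Y)

dY/dX = 81·X²
At X = 68: dY/dX = 374544, Y = 8489664

Elasticity = 374544 · (68 / 8489664) = 3

Interpretation: for a small percentage change in X, the percentage change in Y is approximately 3.00 times as large.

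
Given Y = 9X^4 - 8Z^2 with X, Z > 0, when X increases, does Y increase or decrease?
Y increases

Taking the partial derivative:
∂Y/∂X = 36X^3

∂Y/∂X = 36X^3 > 0 (assuming positive values)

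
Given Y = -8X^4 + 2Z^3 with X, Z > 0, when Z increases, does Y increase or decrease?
Y increases

Taking the partial derivative:
∂Y/∂Z = 6Z^2

∂Y/∂Z = 6Z^2 > 0 (assuming positive values)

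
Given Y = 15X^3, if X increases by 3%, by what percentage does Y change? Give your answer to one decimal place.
9.3%

For Y = 15X^3:
If X → X(1 + 0.03)
Then Y → Y · (1 + 0.03)^3
     ≈ Y · 1.0927

Percentage change = ((1 + 0.03)^3 − 1) × 100% ≈ 9.3%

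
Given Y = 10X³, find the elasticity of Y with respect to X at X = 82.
Elasticity = 3

Elasticity = (dY/dX) · (X/Y)

dY/dX = 30·X²
At X = 82: dY/dX = 201720, Y = 5513680

Elasticity = 201720 · (82 / 5513680) = 3

Interpretation: for a small percentage change in X, the percentage change in Y is approximately 3.00 times as large.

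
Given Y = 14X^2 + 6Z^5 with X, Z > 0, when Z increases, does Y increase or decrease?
Y increases

Taking the partial derivative:
∂Y/∂Z = 30Z^4

∂Y/∂Z = 30Z^4 > 0 (assuming positive values)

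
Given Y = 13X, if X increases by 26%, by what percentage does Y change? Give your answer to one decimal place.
26.0%

For Y = 13X:
If X → X(1 + 0.26)
Then Y → Y · (1 + 0.26)^1
     = Y · 1.2600

Percentage change = ((1 + 0.26)^1 − 1) × 100% = 26.0%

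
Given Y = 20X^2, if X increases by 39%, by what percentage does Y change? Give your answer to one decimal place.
93.2%

For Y = 20X^2:
If X → X(1 + 0.39)
Then Y → Y · (1 + 0.39)^2
     = Y · 1.9321

Percentage change = ((1 + 0.39)^2 − 1) × 100% ≈ 93.2%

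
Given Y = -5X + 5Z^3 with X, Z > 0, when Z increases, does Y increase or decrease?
Y increases

Taking the partial derivative:
∂Y/∂Z = 15Z^2

∂Y/∂Z = 15Z^2 > 0 (assuming positive values)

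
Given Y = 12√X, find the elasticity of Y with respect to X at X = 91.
Elasticity = 1/2

Elasticity = (dY/dX) · (X/Y)

dY/dX = 6/√X
At X = 91: dY/dX = 6·√91/91, Y = 12·√91

Elasticity = (6·√91/91) · (91 / (12·√91)) = 1/2

Interpretation: for a small percentage change in X, the percentage change in Y is approximately 0.50 times as large.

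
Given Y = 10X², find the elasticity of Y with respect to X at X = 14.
Elasticity = 2

Elasticity = (dY/dX) · (X/Y)

dY/dX = 20·X
At X = 14: dY/dX = 280, Y = 1960

Elasticity = 280 · (14 / 1960) = 2

Interpretation: for a small percentage change in X, the percentage change in Y is approximately 2.00 times as large.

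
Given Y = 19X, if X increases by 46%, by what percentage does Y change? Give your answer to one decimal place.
46.0%

For Y = 19X:
If X → X(1 + 0.46)
Then Y → Y · (1 + 0.46)^1
     = Y · 1.4600

Percentage change = ((1 + 0.46)^1 − 1) × 100% = 46.0%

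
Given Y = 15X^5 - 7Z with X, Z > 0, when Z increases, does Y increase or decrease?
Y decreases

Taking the partial derivative:
∂Y/∂Z = -7

∂Y/∂Z = -7 < 0 (assuming positive values)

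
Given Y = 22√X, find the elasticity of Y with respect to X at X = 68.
Elasticity = 1/2

Elasticity = (dY/dX) · (X/Y)

dY/dX = 11/√X
At X = 68: dY/dX = 11·√17/34, Y = 44·√17

Elasticity = (11·√17/34) · (68 / (44·√17)) = 1/2

Interpretation: for a small percentage change in X, the percentage change in Y is approximately 0.50 times as large.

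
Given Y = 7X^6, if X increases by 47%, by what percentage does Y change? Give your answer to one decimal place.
909.0%

For Y = 7X^6:
If X → X(1 + 0.47)
Then Y → Y · (1 + 0.47)^6
     ≈ Y · 10.0903

Percentage change = ((1 + 0.47)^6 − 1) × 100% ≈ 909.0%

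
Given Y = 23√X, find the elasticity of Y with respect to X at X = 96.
Elasticity = 1/2

Elasticity = (dY/dX) · (X/Y)

dY/dX = 23/(2·√X)
At X = 96: dY/dX = 23·√6/48, Y = 92·√6

Elasticity = (23·√6/48) · (96 / (92·√6)) = 1/2

Interpretation: for a small percentage change in X, the percentage change in Y is approximately 0.50 times as large.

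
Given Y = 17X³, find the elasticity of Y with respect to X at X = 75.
Elasticity = 3

Elasticity = (dY/dX) · (X/Y)

dY/dX = 51·X²
At X = 75: dY/dX = 286875, Y = 7171875

Elasticity = 286875 · (75 / 7171875) = 3

Interpretation: for a small percentage change in X, the percentage change in Y is approximately 3.00 times as large.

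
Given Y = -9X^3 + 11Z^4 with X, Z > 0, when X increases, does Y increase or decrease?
Y decreases

Taking the partial derivative:
∂Y/∂X = -27X^2

∂Y/∂X = -27X^2 < 0 (assuming positive values)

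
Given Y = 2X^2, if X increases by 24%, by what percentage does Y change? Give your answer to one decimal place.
53.8%

For Y = 2X^2:
If X → X(1 + 0.24)
Then Y → Y · (1 + 0.24)^2
     = Y · 1.5376

Percentage change = ((1 + 0.24)^2 − 1) × 100% ≈ 53.8%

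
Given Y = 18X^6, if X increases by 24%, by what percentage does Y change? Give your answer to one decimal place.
263.5%

For Y = 18X^6:
If X → X(1 + 0.24)
Then Y → Y · (1 + 0.24)^6
     ≈ Y · 3.6352

Percentage change = ((1 + 0.24)^6 − 1) × 100% ≈ 263.5%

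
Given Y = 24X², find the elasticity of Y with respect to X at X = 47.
Elasticity = 2

Elasticity = (dY/dX) · (X/Y)

dY/dX = 48·X
At X = 47: dY/dX = 2256, Y = 53016

Elasticity = 2256 · (47 / 53016) = 2

Interpretation: for a small percentage change in X, the percentage change in Y is approximately 2.00 times as large.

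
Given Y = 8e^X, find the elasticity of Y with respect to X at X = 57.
Elasticity = 57

Elasticity = (dY/dX) · (X/Y)

dY/dX = 8·e^X
At X = 57: dY/dX = 8·e^57, Y = 8·e^57

Elasticity = (8·e^57) · (57 / (8·e^57)) = 57

Interpretation: for a small percentage change in X, the percentage change in Y is approximately 57.00 times as large.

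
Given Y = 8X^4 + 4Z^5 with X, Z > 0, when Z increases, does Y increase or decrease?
Y increases

Taking the partial derivative:
∂Y/∂Z = 20Z^4

∂Y/∂Z = 20Z^4 > 0 (assuming positive values)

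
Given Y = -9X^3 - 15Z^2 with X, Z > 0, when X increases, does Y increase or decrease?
Y decreases

Taking the partial derivative:
∂Y/∂X = -27X^2

∂Y/∂X = -27X^2 < 0 (assuming positive values)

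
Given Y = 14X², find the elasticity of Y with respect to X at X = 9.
Elasticity = 2

Elasticity = (dY/dX) · (X/Y)

dY/dX = 28·X
At X = 9: dY/dX = 252, Y = 1134

Elasticity = 252 · (9 / 1134) = 2

Interpretation: for a small percentage change in X, the percentage change in Y is approximately 2.00 times as large.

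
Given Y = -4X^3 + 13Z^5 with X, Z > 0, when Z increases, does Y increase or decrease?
Y increases

Taking the partial derivative:
∂Y/∂Z = 65Z^4

∂Y/∂Z = 65Z^4 > 0 (assuming positive values)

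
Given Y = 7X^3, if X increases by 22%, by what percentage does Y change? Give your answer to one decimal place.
81.6%

For Y = 7X^3:
If X → X(1 + 0.22)
Then Y → Y · (1 + 0.22)^3
     ≈ Y · 1.8158

Percentage change = ((1 + 0.22)^3 − 1) × 100% ≈ 81.6%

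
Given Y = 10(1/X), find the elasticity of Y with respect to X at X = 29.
Elasticity = -1

Elasticity = (dY/dX) · (X/Y)

dY/dX = -10/X²
At X = 29: dY/dX = -10/841, Y = 10/29

Elasticity = (-10/841) · (29 / (10/29)) = -1

Interpretation: for a small percentage change in X, the percentage change in Y is approximately -1.00 times as large.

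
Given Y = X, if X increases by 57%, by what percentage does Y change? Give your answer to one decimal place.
57.0%

For Y = X:
If X → X(1 + 0.57)
Then Y → Y · (1 + 0.57)^1
     = Y · 1.5700

Percentage change = ((1 + 0.57)^1 − 1) × 100% = 57.0%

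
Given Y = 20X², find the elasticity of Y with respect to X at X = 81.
Elasticity = 2

Elasticity = (dY/dX) · (X/Y)

dY/dX = 40·X
At X = 81: dY/dX = 3240, Y = 131220

Elasticity = 3240 · (81 / 131220) = 2

Interpretation: for a small percentage change in X, the percentage change in Y is approximately 2.00 times as large.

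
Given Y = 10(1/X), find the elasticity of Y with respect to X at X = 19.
Elasticity = -1

Elasticity = (dY/dX) · (X/Y)

dY/dX = -10/X²
At X = 19: dY/dX = -10/361, Y = 10/19

Elasticity = (-10/361) · (19 / (10/19)) = -1

Interpretation: for a small percentage change in X, the percentage change in Y is approximately -1.00 times as large.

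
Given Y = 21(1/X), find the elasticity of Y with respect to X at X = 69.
Elasticity = -1

Elasticity = (dY/dX) · (X/Y)

dY/dX = -21/X²
At X = 69: dY/dX = -7/1587, Y = 7/23

Elasticity = (-7/1587) · (69 / (7/23)) = -1

Interpretation: for a small percentage change in X, the percentage change in Y is approximately -1.00 times as large.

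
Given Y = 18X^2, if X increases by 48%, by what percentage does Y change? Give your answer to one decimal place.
119.0%

For Y = 18X^2:
If X → X(1 + 0.48)
Then Y → Y · (1 + 0.48)^2
     = Y · 2.1904

Percentage change = ((1 + 0.48)^2 − 1) × 100% ≈ 119.0%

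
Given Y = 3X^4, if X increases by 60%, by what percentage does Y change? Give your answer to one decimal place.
555.4%

For Y = 3X^4:
If X → X(1 + 0.6)
Then Y → Y · (1 + 0.6)^4
     = Y · 6.5536

Percentage change = ((1 + 0.6)^4 − 1) × 100% ≈ 555.4%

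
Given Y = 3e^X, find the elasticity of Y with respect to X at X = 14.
Elasticity = 14

Elasticity = (dY/dX) · (X/Y)

dY/dX = 3·e^X
At X = 14: dY/dX = 3·e^14, Y = 3·e^14

Elasticity = (3·e^14) · (14 / (3·e^14)) = 14

Interpretation: for a small percentage change in X, the percentage change in Y is approximately 14.00 times as large.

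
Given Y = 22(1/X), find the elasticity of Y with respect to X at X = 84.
Elasticity = -1

Elasticity = (dY/dX) · (X/Y)

dY/dX = -22/X²
At X = 84: dY/dX = -11/3528, Y = 11/42

Elasticity = (-11/3528) · (84 / (11/42)) = -1

Interpretation: for a small percentage change in X, the percentage change in Y is approximately -1.00 times as large.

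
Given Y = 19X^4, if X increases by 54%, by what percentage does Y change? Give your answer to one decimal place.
462.4%

For Y = 19X^4:
If X → X(1 + 0.54)
Then Y → Y · (1 + 0.54)^4
     ≈ Y · 5.6245

Percentage change = ((1 + 0.54)^4 − 1) × 100% ≈ 462.4%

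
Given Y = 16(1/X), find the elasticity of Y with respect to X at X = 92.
Elasticity = -1

Elasticity = (dY/dX) · (X/Y)

dY/dX = -16/X²
At X = 92: dY/dX = -1/529, Y = 4/23

Elasticity = (-1/529) · (92 / (4/23)) = -1

Interpretation: for a small percentage change in X, the percentage change in Y is approximately -1.00 times as large.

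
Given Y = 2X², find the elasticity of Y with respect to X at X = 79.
Elasticity = 2

Elasticity = (dY/dX) · (X/Y)

dY/dX = 4·X
At X = 79: dY/dX = 316, Y = 12482

Elasticity = 316 · (79 / 12482) = 2

Interpretation: for a small percentage change in X, the percentage change in Y is approximately 2.00 times as large.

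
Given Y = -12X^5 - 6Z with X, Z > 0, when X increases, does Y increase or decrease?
Y decreases

Taking the partial derivative:
∂Y/∂X = -60X^4

∂Y/∂X = -60X^4 < 0 (assuming positive values)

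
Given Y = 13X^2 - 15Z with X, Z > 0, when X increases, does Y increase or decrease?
Y increases

Taking the partial derivative:
∂Y/∂X = 26X

∂Y/∂X = 26X > 0 (assuming positive values)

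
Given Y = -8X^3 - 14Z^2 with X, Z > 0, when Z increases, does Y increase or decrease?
Y decreases

Taking the partial derivative:
∂Y/∂Z = -28Z

∂Y/∂Z = -28Z < 0 (assuming positive values)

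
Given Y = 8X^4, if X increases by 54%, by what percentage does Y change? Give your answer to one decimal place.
462.4%

For Y = 8X^4:
If X → X(1 + 0.54)
Then Y → Y · (1 + 0.54)^4
     ≈ Y · 5.6245

Percentage change = ((1 + 0.54)^4 − 1) × 100% ≈ 462.4%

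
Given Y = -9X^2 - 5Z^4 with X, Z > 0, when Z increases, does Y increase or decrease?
Y decreases

Taking the partial derivative:
∂Y/∂Z = -20Z^3

∂Y/∂Z = -20Z^3 < 0 (assuming positive values)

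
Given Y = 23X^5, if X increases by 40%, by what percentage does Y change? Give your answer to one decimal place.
437.8%

For Y = 23X^5:
If X → X(1 + 0.4)
Then Y → Y · (1 + 0.4)^5
     ≈ Y · 5.3782

Percentage change = ((1 + 0.4)^5 − 1) × 100% ≈ 437.8%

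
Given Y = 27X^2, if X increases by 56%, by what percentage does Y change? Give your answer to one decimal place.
143.4%

For Y = 27X^2:
If X → X(1 + 0.56)
Then Y → Y · (1 + 0.56)^2
     = Y · 2.4336

Percentage change = ((1 + 0.56)^2 − 1) × 100% ≈ 143.4%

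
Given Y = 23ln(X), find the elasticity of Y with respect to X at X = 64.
Elasticity = 1/ln(64) ≈ 0.2404

Elasticity = (dY/dX) · (X/Y)

dY/dX = 23/X
At X = 64: dY/dX = 23/64, Y = 23·ln(64)

Elasticity = (23/64) · (64 / (23·ln(64))) = 1/ln(64) ≈ 0.2404

Interpretation: for a small percentage change in X, the percentage change in Y is approximately 0.24 times as large.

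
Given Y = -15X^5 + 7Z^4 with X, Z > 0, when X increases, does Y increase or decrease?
Y decreases

Taking the partial derivative:
∂Y/∂X = -75X^4

∂Y/∂X = -75X^4 < 0 (assuming positive values)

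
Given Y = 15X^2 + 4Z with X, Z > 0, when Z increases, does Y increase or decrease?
Y increases

Taking the partial derivative:
∂Y/∂Z = 4

∂Y/∂Z = 4 > 0 (assuming positive values)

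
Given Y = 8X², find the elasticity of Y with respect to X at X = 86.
Elasticity = 2

Elasticity = (dY/dX) · (X/Y)

dY/dX = 16·X
At X = 86: dY/dX = 1376, Y = 59168

Elasticity = 1376 · (86 / 59168) = 2

Interpretation: for a small percentage change in X, the percentage change in Y is approximately 2.00 times as large.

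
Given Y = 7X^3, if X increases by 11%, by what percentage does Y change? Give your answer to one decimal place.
36.8%

For Y = 7X^3:
If X → X(1 + 0.11)
Then Y → Y · (1 + 0.11)^3
     ≈ Y · 1.3676

Percentage change = ((1 + 0.11)^3 − 1) × 100% ≈ 36.8%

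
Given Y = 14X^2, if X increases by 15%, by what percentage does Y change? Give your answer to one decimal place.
32.3%

For Y = 14X^2:
If X → X(1 + 0.15)
Then Y → Y · (1 + 0.15)^2
     = Y · 1.3225

Percentage change = ((1 + 0.15)^2 − 1) × 100% ≈ 32.3%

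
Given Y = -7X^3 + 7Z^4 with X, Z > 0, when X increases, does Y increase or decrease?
Y decreases

Taking the partial derivative:
∂Y/∂X = -21X^2

∂Y/∂X = -21X^2 < 0 (assuming positive values)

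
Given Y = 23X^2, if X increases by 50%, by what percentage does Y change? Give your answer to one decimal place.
125.0%

For Y = 23X^2:
If X → X(1 + 0.5)
Then Y → Y · (1 + 0.5)^2
     = Y · 2.2500

Percentage change = ((1 + 0.5)^2 − 1) × 100% = 125.0%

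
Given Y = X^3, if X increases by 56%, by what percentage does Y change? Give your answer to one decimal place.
279.6%

For Y = X^3:
If X → X(1 + 0.56)
Then Y → Y · (1 + 0.56)^3
     ≈ Y · 3.7964

Percentage change = ((1 + 0.56)^3 − 1) × 100% ≈ 279.6%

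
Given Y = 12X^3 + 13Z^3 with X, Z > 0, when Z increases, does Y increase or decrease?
Y increases

Taking the partial derivative:
∂Y/∂Z = 39Z^2

∂Y/∂Z = 39Z^2 > 0 (assuming positive values)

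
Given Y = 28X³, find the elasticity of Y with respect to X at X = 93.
Elasticity = 3

Elasticity = (dY/dX) · (X/Y)

dY/dX = 84·X²
At X = 93: dY/dX = 726516, Y = 22521996

Elasticity = 726516 · (93 / 22521996) = 3

Interpretation: for a small percentage change in X, the percentage change in Y is approximately 3.00 times as large.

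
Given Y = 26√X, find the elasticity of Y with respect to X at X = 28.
Elasticity = 1/2

Elasticity = (dY/dX) · (X/Y)

dY/dX = 13/√X
At X = 28: dY/dX = 13·√7/14, Y = 52·√7

Elasticity = (13·√7/14) · (28 / (52·√7)) = 1/2

Interpretation: for a small percentage change in X, the percentage change in Y is approximately 0.50 times as large.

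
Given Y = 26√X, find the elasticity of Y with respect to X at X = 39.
Elasticity = 1/2

Elasticity = (dY/dX) · (X/Y)

dY/dX = 13/√X
At X = 39: dY/dX = √39/3, Y = 26·√39

Elasticity = (√39/3) · (39 / (26·√39)) = 1/2

Interpretation: for a small percentage change in X, the percentage change in Y is approximately 0.50 times as large.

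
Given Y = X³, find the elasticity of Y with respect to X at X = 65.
Elasticity = 3

Elasticity = (dY/dX) · (X/Y)

dY/dX = 3·X²
At X = 65: dY/dX = 12675, Y = 274625

Elasticity = 12675 · (65 / 274625) = 3

Interpretation: for a small percentage change in X, the percentage change in Y is approximately 3.00 times as large.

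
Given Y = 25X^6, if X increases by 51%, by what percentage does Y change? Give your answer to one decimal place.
1085.4%

For Y = 25X^6:
If X → X(1 + 0.51)
Then Y → Y · (1 + 0.51)^6
     ≈ Y · 11.8539

Percentage change = ((1 + 0.51)^6 − 1) × 100% ≈ 1085.4%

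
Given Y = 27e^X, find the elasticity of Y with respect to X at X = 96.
Elasticity = 96

Elasticity = (dY/dX) · (X/Y)

dY/dX = 27·e^X
At X = 96: dY/dX = 27·e^96, Y = 27·e^96

Elasticity = (27·e^96) · (96 / (27·e^96)) = 96

Interpretation: for a small percentage change in X, the percentage change in Y is approximately 96.00 times as large.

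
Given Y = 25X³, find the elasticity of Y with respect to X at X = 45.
Elasticity = 3

Elasticity = (dY/dX) · (X/Y)

dY/dX = 75·X²
At X = 45: dY/dX = 151875, Y = 2278125

Elasticity = 151875 · (45 / 2278125) = 3

Interpretation: for a small percentage change in X, the percentage change in Y is approximately 3.00 times as large.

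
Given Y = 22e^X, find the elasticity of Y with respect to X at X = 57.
Elasticity = 57

Elasticity = (dY/dX) · (X/Y)

dY/dX = 22·e^X
At X = 57: dY/dX = 22·e^57, Y = 22·e^57

Elasticity = (22·e^57) · (57 / (22·e^57)) = 57

Interpretation: for a small percentage change in X, the percentage change in Y is approximately 57.00 times as large.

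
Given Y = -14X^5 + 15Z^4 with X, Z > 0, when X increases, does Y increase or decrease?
Y decreases

Taking the partial derivative:
∂Y/∂X = -70X^4

∂Y/∂X = -70X^4 < 0 (assuming positive values)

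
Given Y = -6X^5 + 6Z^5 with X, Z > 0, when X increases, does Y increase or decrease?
Y decreases

Taking the partial derivative:
∂Y/∂X = -30X^4

∂Y/∂X = -30X^4 < 0 (assuming positive values)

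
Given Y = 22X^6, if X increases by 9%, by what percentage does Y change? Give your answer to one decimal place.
67.7%

For Y = 22X^6:
If X → X(1 + 0.09)
Then Y → Y · (1 + 0.09)^6
     ≈ Y · 1.6771

Percentage change = ((1 + 0.09)^6 − 1) × 100% ≈ 67.7%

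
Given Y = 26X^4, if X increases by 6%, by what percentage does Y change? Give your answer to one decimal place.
26.2%

For Y = 26X^4:
If X → X(1 + 0.06)
Then Y → Y · (1 + 0.06)^4
     ≈ Y · 1.2625

Percentage change = ((1 + 0.06)^4 − 1) × 100% ≈ 26.2%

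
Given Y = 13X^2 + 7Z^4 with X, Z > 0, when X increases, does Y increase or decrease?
Y increases

Taking the partial derivative:
∂Y/∂X = 26X

∂Y/∂X = 26X > 0 (assuming positive values)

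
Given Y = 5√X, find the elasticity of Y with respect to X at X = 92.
Elasticity = 1/2

Elasticity = (dY/dX) · (X/Y)

dY/dX = 5/(2·√X)
At X = 92: dY/dX = 5·√23/92, Y = 10·√23

Elasticity = (5·√23/92) · (92 / (10·√23)) = 1/2

Interpretation: for a small percentage change in X, the percentage change in Y is approximately 0.50 times as large.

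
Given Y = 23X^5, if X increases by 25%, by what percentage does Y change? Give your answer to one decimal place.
205.2%

For Y = 23X^5:
If X → X(1 + 0.25)
Then Y → Y · (1 + 0.25)^5
     ≈ Y · 3.0518

Percentage change = ((1 + 0.25)^5 − 1) × 100% ≈ 205.2%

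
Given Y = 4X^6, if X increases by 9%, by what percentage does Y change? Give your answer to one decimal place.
67.7%

For Y = 4X^6:
If X → X(1 + 0.09)
Then Y → Y · (1 + 0.09)^6
     ≈ Y · 1.6771

Percentage change = ((1 + 0.09)^6 − 1) × 100% ≈ 67.7%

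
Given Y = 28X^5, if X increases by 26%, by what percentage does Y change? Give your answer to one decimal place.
217.6%

For Y = 28X^5:
If X → X(1 + 0.26)
Then Y → Y · (1 + 0.26)^5
     ≈ Y · 3.1758

Percentage change = ((1 + 0.26)^5 − 1) × 100% ≈ 217.6%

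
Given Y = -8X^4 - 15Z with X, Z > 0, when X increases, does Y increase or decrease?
Y decreases

Taking the partial derivative:
∂Y/∂X = -32X^3

∂Y/∂X = -32X^3 < 0 (assuming positive values)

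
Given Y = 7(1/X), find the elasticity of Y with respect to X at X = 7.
Elasticity = -1

Elasticity = (dY/dX) · (X/Y)

dY/dX = -7/X²
At X = 7: dY/dX = -1/7, Y = 1

Elasticity = (-1/7) · (7 / 1) = -1

Interpretation: for a small percentage change in X, the percentage change in Y is approximately -1.00 times as large.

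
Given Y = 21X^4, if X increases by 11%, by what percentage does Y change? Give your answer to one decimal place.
51.8%

For Y = 21X^4:
If X → X(1 + 0.11)
Then Y → Y · (1 + 0.11)^4
     ≈ Y · 1.5181

Percentage change = ((1 + 0.11)^4 − 1) × 100% ≈ 51.8%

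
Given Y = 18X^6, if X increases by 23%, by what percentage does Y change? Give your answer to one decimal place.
246.3%

For Y = 18X^6:
If X → X(1 + 0.23)
Then Y → Y · (1 + 0.23)^6
     ≈ Y · 3.4628

Percentage change = ((1 + 0.23)^6 − 1) × 100% ≈ 246.3%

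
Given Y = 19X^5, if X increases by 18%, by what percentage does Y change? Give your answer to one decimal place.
128.8%

For Y = 19X^5:
If X → X(1 + 0.18)
Then Y → Y · (1 + 0.18)^5
     ≈ Y · 2.2878

Percentage change = ((1 + 0.18)^5 − 1) × 100% ≈ 128.8%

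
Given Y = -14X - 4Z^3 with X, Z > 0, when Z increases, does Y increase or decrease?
Y decreases

Taking the partial derivative:
∂Y/∂Z = -12Z^2

∂Y/∂Z = -12Z^2 < 0 (assuming positive values)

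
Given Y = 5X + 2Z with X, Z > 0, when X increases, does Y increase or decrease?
Y increases

Taking the partial derivative:
∂Y/∂X = 5

∂Y/∂X = 5 > 0 (assuming positive values)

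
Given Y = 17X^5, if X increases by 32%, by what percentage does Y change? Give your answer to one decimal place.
300.7%

For Y = 17X^5:
If X → X(1 + 0.32)
Then Y → Y · (1 + 0.32)^5
     ≈ Y · 4.0075

Percentage change = ((1 + 0.32)^5 − 1) × 100% ≈ 300.7%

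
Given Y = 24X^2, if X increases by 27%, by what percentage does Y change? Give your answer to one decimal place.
61.3%

For Y = 24X^2:
If X → X(1 + 0.27)
Then Y → Y · (1 + 0.27)^2
     = Y · 1.6129

Percentage change = ((1 + 0.27)^2 − 1) × 100% ≈ 61.3%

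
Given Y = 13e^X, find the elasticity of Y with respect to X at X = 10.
Elasticity = 10

Elasticity = (dY/dX) · (X/Y)

dY/dX = 13·e^X
At X = 10: dY/dX = 13·e^10, Y = 13·e^10

Elasticity = (13·e^10) · (10 / (13·e^10)) = 10

Interpretation: for a small percentage change in X, the percentage change in Y is approximately 10.00 times as large.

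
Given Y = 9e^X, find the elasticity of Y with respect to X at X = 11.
Elasticity = 11

Elasticity = (dY/dX) · (X/Y)

dY/dX = 9·e^X
At X = 11: dY/dX = 9·e^11, Y = 9·e^11

Elasticity = (9·e^11) · (11 / (9·e^11)) = 11

Interpretation: for a small percentage change in X, the percentage change in Y is approximately 11.00 times as large.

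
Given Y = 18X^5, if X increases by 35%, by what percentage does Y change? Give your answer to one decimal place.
348.4%

For Y = 18X^5:
If X → X(1 + 0.35)
Then Y → Y · (1 + 0.35)^5
     ≈ Y · 4.4840

Percentage change = ((1 + 0.35)^5 − 1) × 100% ≈ 348.4%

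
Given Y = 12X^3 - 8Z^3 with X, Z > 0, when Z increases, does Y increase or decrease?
Y decreases

Taking the partial derivative:
∂Y/∂Z = -24Z^2

∂Y/∂Z = -24Z^2 < 0 (assuming positive values)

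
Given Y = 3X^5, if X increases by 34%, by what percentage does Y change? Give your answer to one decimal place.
332.0%

For Y = 3X^5:
If X → X(1 + 0.34)
Then Y → Y · (1 + 0.34)^5
     ≈ Y · 4.3204

Percentage change = ((1 + 0.34)^5 − 1) × 100% ≈ 332.0%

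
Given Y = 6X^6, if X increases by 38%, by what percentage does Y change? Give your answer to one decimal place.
590.7%

For Y = 6X^6:
If X → X(1 + 0.38)
Then Y → Y · (1 + 0.38)^6
     ≈ Y · 6.9068

Percentage change = ((1 + 0.38)^6 − 1) × 100% ≈ 590.7%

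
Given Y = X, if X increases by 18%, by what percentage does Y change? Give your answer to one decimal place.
18.0%

For Y = X:
If X → X(1 + 0.18)
Then Y → Y · (1 + 0.18)^1
     = Y · 1.1800

Percentage change = ((1 + 0.18)^1 − 1) × 100% = 18.0%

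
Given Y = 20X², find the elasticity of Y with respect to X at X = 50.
Elasticity = 2

Elasticity = (dY/dX) · (X/Y)

dY/dX = 40·X
At X = 50: dY/dX = 2000, Y = 50000

Elasticity = 2000 · (50 / 50000) = 2

Interpretation: for a small percentage change in X, the percentage change in Y is approximately 2.00 times as large.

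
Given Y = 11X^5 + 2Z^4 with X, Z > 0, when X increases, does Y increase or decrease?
Y increases

Taking the partial derivative:
∂Y/∂X = 55X^4

∂Y/∂X = 55X^4 > 0 (assuming positive values)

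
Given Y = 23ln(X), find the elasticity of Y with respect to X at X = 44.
Elasticity = 1/ln(44) ≈ 0.2643

Elasticity = (dY/dX) · (X/Y)

dY/dX = 23/X
At X = 44: dY/dX = 23/44, Y = 23·ln(44)

Elasticity = (23/44) · (44 / (23·ln(44))) = 1/ln(44) ≈ 0.2643

Interpretation: for a small percentage change in X, the percentage change in Y is approximately 0.26 times as large.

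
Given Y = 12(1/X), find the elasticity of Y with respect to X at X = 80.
Elasticity = -1

Elasticity = (dY/dX) · (X/Y)

dY/dX = -12/X²
At X = 80: dY/dX = -3/1600, Y = 3/20

Elasticity = (-3/1600) · (80 / (3/20)) = -1

Interpretation: for a small percentage change in X, the percentage change in Y is approximately -1.00 times as large.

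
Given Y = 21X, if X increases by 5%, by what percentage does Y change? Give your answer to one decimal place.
5.0%

For Y = 21X:
If X → X(1 + 0.05)
Then Y → Y · (1 + 0.05)^1
     = Y · 1.0500

Percentage change = ((1 + 0.05)^1 − 1) × 100% = 5.0%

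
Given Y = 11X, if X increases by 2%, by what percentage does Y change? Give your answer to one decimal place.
2.0%

For Y = 11X:
If X → X(1 + 0.02)
Then Y → Y · (1 + 0.02)^1
     = Y · 1.0200

Percentage change = ((1 + 0.02)^1 − 1) × 100% = 2.0%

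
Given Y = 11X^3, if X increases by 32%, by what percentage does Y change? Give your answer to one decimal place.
130.0%

For Y = 11X^3:
If X → X(1 + 0.32)
Then Y → Y · (1 + 0.32)^3
     ≈ Y · 2.3000

Percentage change = ((1 + 0.32)^3 − 1) × 100% ≈ 130.0%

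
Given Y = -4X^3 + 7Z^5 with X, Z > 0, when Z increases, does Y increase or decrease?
Y increases

Taking the partial derivative:
∂Y/∂Z = 35Z^4

∂Y/∂Z = 35Z^4 > 0 (assuming positive values)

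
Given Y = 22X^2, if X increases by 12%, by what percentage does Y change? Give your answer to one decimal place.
25.4%

For Y = 22X^2:
If X → X(1 + 0.12)
Then Y → Y · (1 + 0.12)^2
     = Y · 1.2544

Percentage change = ((1 + 0.12)^2 − 1) × 100% ≈ 25.4%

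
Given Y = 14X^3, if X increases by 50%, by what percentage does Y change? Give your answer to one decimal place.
237.5%

For Y = 14X^3:
If X → X(1 + 0.5)
Then Y → Y · (1 + 0.5)^3
     = Y · 3.3750

Percentage change = ((1 + 0.5)^3 − 1) × 100% = 237.5%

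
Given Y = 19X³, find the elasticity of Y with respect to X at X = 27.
Elasticity = 3

Elasticity = (dY/dX) · (X/Y)

dY/dX = 57·X²
At X = 27: dY/dX = 41553, Y = 373977

Elasticity = 41553 · (27 / 373977) = 3

Interpretation: for a small percentage change in X, the percentage change in Y is approximately 3.00 times as large.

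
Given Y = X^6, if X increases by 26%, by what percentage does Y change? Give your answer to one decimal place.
300.2%

For Y = X^6:
If X → X(1 + 0.26)
Then Y → Y · (1 + 0.26)^6
     ≈ Y · 4.0015

Percentage change = ((1 + 0.26)^6 − 1) × 100% ≈ 300.2%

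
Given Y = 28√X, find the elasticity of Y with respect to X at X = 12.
Elasticity = 1/2

Elasticity = (dY/dX) · (X/Y)

dY/dX = 14/√X
At X = 12: dY/dX = 7·√3/3, Y = 56·√3

Elasticity = (7·√3/3) · (12 / (56·√3)) = 1/2

Interpretation: for a small percentage change in X, the percentage change in Y is approximately 0.50 times as large.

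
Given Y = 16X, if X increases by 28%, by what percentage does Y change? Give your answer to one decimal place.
28.0%

For Y = 16X:
If X → X(1 + 0.28)
Then Y → Y · (1 + 0.28)^1
     = Y · 1.2800

Percentage change = ((1 + 0.28)^1 − 1) × 100% = 28.0%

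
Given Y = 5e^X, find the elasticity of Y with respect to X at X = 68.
Elasticity = 68

Elasticity = (dY/dX) · (X/Y)

dY/dX = 5·e^X
At X = 68: dY/dX = 5·e^68, Y = 5·e^68

Elasticity = (5·e^68) · (68 / (5·e^68)) = 68

Interpretation: for a small percentage change in X, the percentage change in Y is approximately 68.00 times as large.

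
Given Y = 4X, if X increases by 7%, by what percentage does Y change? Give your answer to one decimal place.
7.0%

For Y = 4X:
If X → X(1 + 0.07)
Then Y → Y · (1 + 0.07)^1
     = Y · 1.0700

Percentage change = ((1 + 0.07)^1 − 1) × 100% = 7.0%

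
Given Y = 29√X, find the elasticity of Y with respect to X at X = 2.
Elasticity = 1/2

Elasticity = (dY/dX) · (X/Y)

dY/dX = 29/(2·√X)
At X = 2: dY/dX = 29·√2/4, Y = 29·√2

Elasticity = (29·√2/4) · (2 / (29·√2)) = 1/2

Interpretation: for a small percentage change in X, the percentage change in Y is approximately 0.50 times as large.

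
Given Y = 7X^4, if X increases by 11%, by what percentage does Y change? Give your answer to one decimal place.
51.8%

For Y = 7X^4:
If X → X(1 + 0.11)
Then Y → Y · (1 + 0.11)^4
     ≈ Y · 1.5181

Percentage change = ((1 + 0.11)^4 − 1) × 100% ≈ 51.8%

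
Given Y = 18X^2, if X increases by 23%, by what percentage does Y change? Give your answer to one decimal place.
51.3%

For Y = 18X^2:
If X → X(1 + 0.23)
Then Y → Y · (1 + 0.23)^2
     = Y · 1.5129

Percentage change = ((1 + 0.23)^2 − 1) × 100% ≈ 51.3%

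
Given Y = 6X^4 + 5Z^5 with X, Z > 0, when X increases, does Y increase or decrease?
Y increases

Taking the partial derivative:
∂Y/∂X = 24X^3

∂Y/∂X = 24X^3 > 0 (assuming positive values)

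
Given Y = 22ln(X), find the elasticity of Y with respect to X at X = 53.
Elasticity = 1/ln(53) ≈ 0.2519

Elasticity = (dY/dX) · (X/Y)

dY/dX = 22/X
At X = 53: dY/dX = 22/53, Y = 22·ln(53)

Elasticity = (22/53) · (53 / (22·ln(53))) = 1/ln(53) ≈ 0.2519

Interpretation: for a small percentage change in X, the percentage change in Y is approximately 0.25 times as large.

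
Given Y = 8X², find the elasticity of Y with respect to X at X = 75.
Elasticity = 2

Elasticity = (dY/dX) · (X/Y)

dY/dX = 16·X
At X = 75: dY/dX = 1200, Y = 45000

Elasticity = 1200 · (75 / 45000) = 2

Interpretation: for a small percentage change in X, the percentage change in Y is approximately 2.00 times as large.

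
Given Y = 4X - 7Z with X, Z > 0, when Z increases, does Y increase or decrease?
Y decreases

Taking the partial derivative:
∂Y/∂Z = -7

∂Y/∂Z = -7 < 0 (assuming positive values)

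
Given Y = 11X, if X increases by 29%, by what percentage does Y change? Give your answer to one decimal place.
29.0%

For Y = 11X:
If X → X(1 + 0.29)
Then Y → Y · (1 + 0.29)^1
     = Y · 1.2900

Percentage change = ((1 + 0.29)^1 − 1) × 100% = 29.0%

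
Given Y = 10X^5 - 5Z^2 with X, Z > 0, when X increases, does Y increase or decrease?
Y increases

Taking the partial derivative:
∂Y/∂X = 50X^4

∂Y/∂X = 50X^4 > 0 (assuming positive values)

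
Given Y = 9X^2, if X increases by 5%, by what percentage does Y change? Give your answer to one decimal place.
10.3%

For Y = 9X^2:
If X → X(1 + 0.05)
Then Y → Y · (1 + 0.05)^2
     = Y · 1.1025

Percentage change = ((1 + 0.05)^2 − 1) × 100% ≈ 10.3%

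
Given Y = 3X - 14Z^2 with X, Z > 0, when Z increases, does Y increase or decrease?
Y decreases

Taking the partial derivative:
∂Y/∂Z = -28Z

∂Y/∂Z = -28Z < 0 (assuming positive values)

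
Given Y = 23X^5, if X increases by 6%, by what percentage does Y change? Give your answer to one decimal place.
33.8%

For Y = 23X^5:
If X → X(1 + 0.06)
Then Y → Y · (1 + 0.06)^5
     ≈ Y · 1.3382

Percentage change = ((1 + 0.06)^5 − 1) × 100% ≈ 33.8%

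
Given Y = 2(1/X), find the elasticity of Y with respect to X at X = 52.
Elasticity = -1

Elasticity = (dY/dX) · (X/Y)

dY/dX = -2/X²
At X = 52: dY/dX = -1/1352, Y = 1/26

Elasticity = (-1/1352) · (52 / (1/26)) = -1

Interpretation: for a small percentage change in X, the percentage change in Y is approximately -1.00 times as large.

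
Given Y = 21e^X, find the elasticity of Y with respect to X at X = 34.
Elasticity = 34

Elasticity = (dY/dX) · (X/Y)

dY/dX = 21·e^X
At X = 34: dY/dX = 21·e^34, Y = 21·e^34

Elasticity = (21·e^34) · (34 / (21·e^34)) = 34

Interpretation: for a small percentage change in X, the percentage change in Y is approximately 34.00 times as large.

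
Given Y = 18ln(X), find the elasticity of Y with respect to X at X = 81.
Elasticity = 1/ln(81) ≈ 0.2276

Elasticity = (dY/dX) · (X/Y)

dY/dX = 18/X
At X = 81: dY/dX = 2/9, Y = 18·ln(81)

Elasticity = (2/9) · (81 / (18·ln(81))) = 1/ln(81) ≈ 0.2276

Interpretation: for a small percentage change in X, the percentage change in Y is approximately 0.23 times as large.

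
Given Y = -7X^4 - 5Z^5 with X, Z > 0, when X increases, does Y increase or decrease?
Y decreases

Taking the partial derivative:
∂Y/∂X = -28X^3

∂Y/∂X = -28X^3 < 0 (assuming positive values)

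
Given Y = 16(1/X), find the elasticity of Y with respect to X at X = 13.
Elasticity = -1

Elasticity = (dY/dX) · (X/Y)

dY/dX = -16/X²
At X = 13: dY/dX = -16/169, Y = 16/13

Elasticity = (-16/169) · (13 / (16/13)) = -1

Interpretation: for a small percentage change in X, the percentage change in Y is approximately -1.00 times as large.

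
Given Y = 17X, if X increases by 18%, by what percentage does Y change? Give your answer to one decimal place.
18.0%

For Y = 17X:
If X → X(1 + 0.18)
Then Y → Y · (1 + 0.18)^1
     = Y · 1.1800

Percentage change = ((1 + 0.18)^1 − 1) × 100% = 18.0%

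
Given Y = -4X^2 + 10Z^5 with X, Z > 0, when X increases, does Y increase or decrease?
Y decreases

Taking the partial derivative:
∂Y/∂X = -8X

∂Y/∂X = -8X < 0 (assuming positive values)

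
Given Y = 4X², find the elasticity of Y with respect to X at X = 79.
Elasticity = 2

Elasticity = (dY/dX) · (X/Y)

dY/dX = 8·X
At X = 79: dY/dX = 632, Y = 24964

Elasticity = 632 · (79 / 24964) = 2

Interpretation: for a small percentage change in X, the percentage change in Y is approximately 2.00 times as large.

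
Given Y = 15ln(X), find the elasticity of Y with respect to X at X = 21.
Elasticity = 1/ln(21) ≈ 0.3285

Elasticity = (dY/dX) · (X/Y)

dY/dX = 15/X
At X = 21: dY/dX = 5/7, Y = 15·ln(21)

Elasticity = (5/7) · (21 / (15·ln(21))) = 1/ln(21) ≈ 0.3285

Interpretation: for a small percentage change in X, the percentage change in Y is approximately 0.33 times as large.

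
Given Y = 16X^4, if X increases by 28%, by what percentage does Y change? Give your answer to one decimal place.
168.4%

For Y = 16X^4:
If X → X(1 + 0.28)
Then Y → Y · (1 + 0.28)^4
     ≈ Y · 2.6844

Percentage change = ((1 + 0.28)^4 − 1) × 100% ≈ 168.4%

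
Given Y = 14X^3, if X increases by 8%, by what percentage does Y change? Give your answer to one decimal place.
26.0%

For Y = 14X^3:
If X → X(1 + 0.08)
Then Y → Y · (1 + 0.08)^3
     ≈ Y · 1.2597

Percentage change = ((1 + 0.08)^3 − 1) × 100% ≈ 26.0%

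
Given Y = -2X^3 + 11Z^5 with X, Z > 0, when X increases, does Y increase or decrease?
Y decreases

Taking the partial derivative:
∂Y/∂X = -6X^2

∂Y/∂X = -6X^2 < 0 (assuming positive values)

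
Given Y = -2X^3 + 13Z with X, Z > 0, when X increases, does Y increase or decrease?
Y decreases

Taking the partial derivative:
∂Y/∂X = -6X^2

∂Y/∂X = -6X^2 < 0 (assuming positive values)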